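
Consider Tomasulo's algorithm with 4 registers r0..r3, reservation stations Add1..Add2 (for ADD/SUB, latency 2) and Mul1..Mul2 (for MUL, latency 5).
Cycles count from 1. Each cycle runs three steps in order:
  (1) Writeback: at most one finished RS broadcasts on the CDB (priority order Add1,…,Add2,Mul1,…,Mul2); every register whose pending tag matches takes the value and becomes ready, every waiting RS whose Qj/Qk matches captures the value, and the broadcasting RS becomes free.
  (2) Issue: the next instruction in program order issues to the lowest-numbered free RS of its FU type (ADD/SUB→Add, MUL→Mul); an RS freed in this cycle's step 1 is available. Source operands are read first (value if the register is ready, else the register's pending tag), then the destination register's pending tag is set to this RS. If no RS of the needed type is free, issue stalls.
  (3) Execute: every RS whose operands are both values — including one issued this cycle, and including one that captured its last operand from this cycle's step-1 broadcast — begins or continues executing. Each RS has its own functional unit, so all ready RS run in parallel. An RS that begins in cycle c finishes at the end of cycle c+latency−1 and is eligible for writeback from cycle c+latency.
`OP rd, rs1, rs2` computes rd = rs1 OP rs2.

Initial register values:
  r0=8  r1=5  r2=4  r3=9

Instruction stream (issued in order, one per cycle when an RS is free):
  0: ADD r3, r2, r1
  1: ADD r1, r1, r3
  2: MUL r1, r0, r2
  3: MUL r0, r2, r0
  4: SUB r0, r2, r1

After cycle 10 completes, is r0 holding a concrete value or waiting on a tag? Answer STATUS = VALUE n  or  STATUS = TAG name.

STATUS = VALUE -28

  c1: issue ADD r3<-Add1  regs: r0:8,r1:5,r2:4,r3:Add1
  c2: issue ADD r1<-Add2  regs: r0:8,r1:Add2,r2:4,r3:Add1
  c3: CDB Add1=9; issue MUL r1<-Mul1  regs: r0:8,r1:Mul1,r2:4,r3:9
  c4: issue MUL r0<-Mul2  regs: r0:Mul2,r1:Mul1,r2:4,r3:9
  c5: CDB Add2=14; issue SUB r0<-Add1  regs: r0:Add1,r1:Mul1,r2:4,r3:9
  c6: -  regs: r0:Add1,r1:Mul1,r2:4,r3:9
  c7: -  regs: r0:Add1,r1:Mul1,r2:4,r3:9
  c8: CDB Mul1=32  regs: r0:Add1,r1:32,r2:4,r3:9
  c9: CDB Mul2=32  regs: r0:Add1,r1:32,r2:4,r3:9
  c10: CDB Add1=-28  regs: r0:-28,r1:32,r2:4,r3:9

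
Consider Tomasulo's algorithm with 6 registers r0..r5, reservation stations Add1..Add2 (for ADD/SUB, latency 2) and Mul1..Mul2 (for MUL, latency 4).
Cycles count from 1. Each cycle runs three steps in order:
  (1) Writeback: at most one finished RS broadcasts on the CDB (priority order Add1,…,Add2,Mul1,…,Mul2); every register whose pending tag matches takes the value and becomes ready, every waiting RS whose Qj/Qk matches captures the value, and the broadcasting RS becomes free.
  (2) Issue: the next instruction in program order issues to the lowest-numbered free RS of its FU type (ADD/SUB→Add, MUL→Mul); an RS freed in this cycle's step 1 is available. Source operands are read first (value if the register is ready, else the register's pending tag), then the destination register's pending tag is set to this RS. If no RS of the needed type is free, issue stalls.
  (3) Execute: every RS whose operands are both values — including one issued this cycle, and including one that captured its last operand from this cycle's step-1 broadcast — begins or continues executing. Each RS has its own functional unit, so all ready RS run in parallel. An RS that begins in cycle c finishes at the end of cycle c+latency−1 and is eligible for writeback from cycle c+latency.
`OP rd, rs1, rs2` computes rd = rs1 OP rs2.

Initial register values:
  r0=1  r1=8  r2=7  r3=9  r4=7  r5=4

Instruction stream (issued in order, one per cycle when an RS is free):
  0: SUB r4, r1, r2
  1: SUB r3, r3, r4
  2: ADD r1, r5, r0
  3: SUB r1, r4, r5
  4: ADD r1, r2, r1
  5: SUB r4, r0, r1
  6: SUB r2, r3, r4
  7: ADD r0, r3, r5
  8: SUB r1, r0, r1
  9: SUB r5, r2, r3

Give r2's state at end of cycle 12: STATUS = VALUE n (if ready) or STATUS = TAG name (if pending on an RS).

  c1: issue SUB r4<-Add1  regs: r0:1,r1:8,r2:7,r3:9,r4:Add1,r5:4
  c2: issue SUB r3<-Add2  regs: r0:1,r1:8,r2:7,r3:Add2,r4:Add1,r5:4
  c3: CDB Add1=1; issue ADD r1<-Add1  regs: r0:1,r1:Add1,r2:7,r3:Add2,r4:1,r5:4
  c4: stall  regs: r0:1,r1:Add1,r2:7,r3:Add2,r4:1,r5:4
  c5: CDB Add1=5; issue SUB r1<-Add1  regs: r0:1,r1:Add1,r2:7,r3:Add2,r4:1,r5:4
  c6: CDB Add2=8; issue ADD r1<-Add2  regs: r0:1,r1:Add2,r2:7,r3:8,r4:1,r5:4
  c7: CDB Add1=-3; issue SUB r4<-Add1  regs: r0:1,r1:Add2,r2:7,r3:8,r4:Add1,r5:4
  c8: stall  regs: r0:1,r1:Add2,r2:7,r3:8,r4:Add1,r5:4
  c9: CDB Add2=4; issue SUB r2<-Add2  regs: r0:1,r1:4,r2:Add2,r3:8,r4:Add1,r5:4
  c10: stall  regs: r0:1,r1:4,r2:Add2,r3:8,r4:Add1,r5:4
  c11: CDB Add1=-3; issue ADD r0<-Add1  regs: r0:Add1,r1:4,r2:Add2,r3:8,r4:-3,r5:4
  c12: stall  regs: r0:Add1,r1:4,r2:Add2,r3:8,r4:-3,r5:4

STATUS = TAG Add2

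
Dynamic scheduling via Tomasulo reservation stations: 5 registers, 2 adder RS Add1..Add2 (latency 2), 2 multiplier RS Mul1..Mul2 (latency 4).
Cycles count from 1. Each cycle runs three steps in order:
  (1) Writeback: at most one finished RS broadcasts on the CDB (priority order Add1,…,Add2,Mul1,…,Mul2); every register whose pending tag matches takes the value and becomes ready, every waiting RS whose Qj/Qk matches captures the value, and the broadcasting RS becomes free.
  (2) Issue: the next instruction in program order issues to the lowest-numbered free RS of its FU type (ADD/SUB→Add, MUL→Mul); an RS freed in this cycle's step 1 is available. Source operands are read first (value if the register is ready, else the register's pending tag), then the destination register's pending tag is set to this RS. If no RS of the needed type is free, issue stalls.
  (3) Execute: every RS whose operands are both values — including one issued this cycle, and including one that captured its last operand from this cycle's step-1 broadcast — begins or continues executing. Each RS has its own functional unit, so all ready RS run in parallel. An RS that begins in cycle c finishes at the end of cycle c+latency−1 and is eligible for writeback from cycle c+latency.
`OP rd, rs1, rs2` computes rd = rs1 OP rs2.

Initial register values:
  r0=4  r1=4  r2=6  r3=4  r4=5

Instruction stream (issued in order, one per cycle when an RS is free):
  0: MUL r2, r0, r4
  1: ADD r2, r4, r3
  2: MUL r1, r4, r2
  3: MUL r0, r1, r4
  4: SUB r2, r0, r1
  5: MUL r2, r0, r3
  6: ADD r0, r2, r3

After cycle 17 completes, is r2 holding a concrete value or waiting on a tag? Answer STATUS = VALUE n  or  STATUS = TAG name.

STATUS = VALUE 900

cycle 1: issue MUL r2<-Mul1 // r0:4,r1:4,r2:Mul1,r3:4,r4:5
cycle 2: issue ADD r2<-Add1 // r0:4,r1:4,r2:Add1,r3:4,r4:5
cycle 3: issue MUL r1<-Mul2 // r0:4,r1:Mul2,r2:Add1,r3:4,r4:5
cycle 4: CDB Add1=9; stall // r0:4,r1:Mul2,r2:9,r3:4,r4:5
cycle 5: CDB Mul1=20; issue MUL r0<-Mul1 // r0:Mul1,r1:Mul2,r2:9,r3:4,r4:5
cycle 6: issue SUB r2<-Add1 // r0:Mul1,r1:Mul2,r2:Add1,r3:4,r4:5
cycle 7: stall // r0:Mul1,r1:Mul2,r2:Add1,r3:4,r4:5
cycle 8: CDB Mul2=45; issue MUL r2<-Mul2 // r0:Mul1,r1:45,r2:Mul2,r3:4,r4:5
cycle 9: issue ADD r0<-Add2 // r0:Add2,r1:45,r2:Mul2,r3:4,r4:5
cycle 10: - // r0:Add2,r1:45,r2:Mul2,r3:4,r4:5
cycle 11: - // r0:Add2,r1:45,r2:Mul2,r3:4,r4:5
cycle 12: CDB Mul1=225 // r0:Add2,r1:45,r2:Mul2,r3:4,r4:5
cycle 13: - // r0:Add2,r1:45,r2:Mul2,r3:4,r4:5
cycle 14: CDB Add1=180 // r0:Add2,r1:45,r2:Mul2,r3:4,r4:5
cycle 15: - // r0:Add2,r1:45,r2:Mul2,r3:4,r4:5
cycle 16: CDB Mul2=900 // r0:Add2,r1:45,r2:900,r3:4,r4:5
cycle 17: - // r0:Add2,r1:45,r2:900,r3:4,r4:5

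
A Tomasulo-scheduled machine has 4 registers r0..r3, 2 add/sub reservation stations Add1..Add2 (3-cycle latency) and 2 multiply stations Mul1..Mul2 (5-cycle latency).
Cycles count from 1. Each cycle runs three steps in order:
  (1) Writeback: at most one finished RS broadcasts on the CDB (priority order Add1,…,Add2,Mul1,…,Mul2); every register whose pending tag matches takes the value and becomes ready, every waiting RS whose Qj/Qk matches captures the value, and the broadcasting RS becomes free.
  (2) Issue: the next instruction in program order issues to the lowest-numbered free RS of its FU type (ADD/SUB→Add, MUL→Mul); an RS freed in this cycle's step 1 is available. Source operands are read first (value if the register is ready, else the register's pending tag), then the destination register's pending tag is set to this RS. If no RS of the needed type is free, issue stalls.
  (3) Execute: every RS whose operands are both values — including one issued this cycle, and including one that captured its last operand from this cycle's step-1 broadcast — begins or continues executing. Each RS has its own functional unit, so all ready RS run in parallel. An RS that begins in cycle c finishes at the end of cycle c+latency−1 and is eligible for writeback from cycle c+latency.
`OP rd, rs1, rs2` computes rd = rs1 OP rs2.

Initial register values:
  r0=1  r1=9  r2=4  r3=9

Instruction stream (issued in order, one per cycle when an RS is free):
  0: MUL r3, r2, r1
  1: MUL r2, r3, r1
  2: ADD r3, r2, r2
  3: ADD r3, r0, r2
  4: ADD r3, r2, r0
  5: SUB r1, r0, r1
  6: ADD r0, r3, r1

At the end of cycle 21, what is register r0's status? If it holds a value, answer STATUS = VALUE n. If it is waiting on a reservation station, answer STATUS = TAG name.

STATUS = VALUE 317

c1: issue MUL r3<-Mul1 | r0:1,r1:9,r2:4,r3:Mul1
c2: issue MUL r2<-Mul2 | r0:1,r1:9,r2:Mul2,r3:Mul1
c3: issue ADD r3<-Add1 | r0:1,r1:9,r2:Mul2,r3:Add1
c4: issue ADD r3<-Add2 | r0:1,r1:9,r2:Mul2,r3:Add2
c5: stall | r0:1,r1:9,r2:Mul2,r3:Add2
c6: CDB Mul1=36; stall | r0:1,r1:9,r2:Mul2,r3:Add2
c7: stall | r0:1,r1:9,r2:Mul2,r3:Add2
c8: stall | r0:1,r1:9,r2:Mul2,r3:Add2
c9: stall | r0:1,r1:9,r2:Mul2,r3:Add2
c10: stall | r0:1,r1:9,r2:Mul2,r3:Add2
c11: CDB Mul2=324; stall | r0:1,r1:9,r2:324,r3:Add2
c12: stall | r0:1,r1:9,r2:324,r3:Add2
c13: stall | r0:1,r1:9,r2:324,r3:Add2
c14: CDB Add1=648; issue ADD r3<-Add1 | r0:1,r1:9,r2:324,r3:Add1
c15: CDB Add2=325; issue SUB r1<-Add2 | r0:1,r1:Add2,r2:324,r3:Add1
c16: stall | r0:1,r1:Add2,r2:324,r3:Add1
c17: CDB Add1=325; issue ADD r0<-Add1 | r0:Add1,r1:Add2,r2:324,r3:325
c18: CDB Add2=-8 | r0:Add1,r1:-8,r2:324,r3:325
c19: - | r0:Add1,r1:-8,r2:324,r3:325
c20: - | r0:Add1,r1:-8,r2:324,r3:325
c21: CDB Add1=317 | r0:317,r1:-8,r2:324,r3:325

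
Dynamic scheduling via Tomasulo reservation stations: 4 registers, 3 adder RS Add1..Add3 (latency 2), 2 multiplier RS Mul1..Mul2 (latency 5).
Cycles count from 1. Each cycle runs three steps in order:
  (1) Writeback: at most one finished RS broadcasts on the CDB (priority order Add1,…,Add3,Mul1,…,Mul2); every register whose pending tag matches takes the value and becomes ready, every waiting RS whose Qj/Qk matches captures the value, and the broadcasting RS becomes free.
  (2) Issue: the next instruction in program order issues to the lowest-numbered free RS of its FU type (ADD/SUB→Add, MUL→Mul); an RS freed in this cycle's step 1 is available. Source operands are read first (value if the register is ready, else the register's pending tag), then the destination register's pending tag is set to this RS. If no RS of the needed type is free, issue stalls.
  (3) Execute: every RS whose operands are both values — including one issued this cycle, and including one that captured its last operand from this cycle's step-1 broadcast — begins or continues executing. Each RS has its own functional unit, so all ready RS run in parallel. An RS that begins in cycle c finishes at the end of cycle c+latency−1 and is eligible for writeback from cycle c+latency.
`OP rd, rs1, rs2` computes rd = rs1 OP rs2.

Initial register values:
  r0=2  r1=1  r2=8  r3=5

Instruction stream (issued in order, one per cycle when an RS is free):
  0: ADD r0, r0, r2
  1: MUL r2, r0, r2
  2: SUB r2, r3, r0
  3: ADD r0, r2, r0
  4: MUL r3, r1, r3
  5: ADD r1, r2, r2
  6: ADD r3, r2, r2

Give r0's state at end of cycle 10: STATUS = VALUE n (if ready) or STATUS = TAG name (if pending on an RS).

c1: issue ADD r0<-Add1 | r0:Add1,r1:1,r2:8,r3:5
c2: issue MUL r2<-Mul1 | r0:Add1,r1:1,r2:Mul1,r3:5
c3: CDB Add1=10; issue SUB r2<-Add1 | r0:10,r1:1,r2:Add1,r3:5
c4: issue ADD r0<-Add2 | r0:Add2,r1:1,r2:Add1,r3:5
c5: CDB Add1=-5; issue MUL r3<-Mul2 | r0:Add2,r1:1,r2:-5,r3:Mul2
c6: issue ADD r1<-Add1 | r0:Add2,r1:Add1,r2:-5,r3:Mul2
c7: CDB Add2=5; issue ADD r3<-Add2 | r0:5,r1:Add1,r2:-5,r3:Add2
c8: CDB Add1=-10 | r0:5,r1:-10,r2:-5,r3:Add2
c9: CDB Add2=-10 | r0:5,r1:-10,r2:-5,r3:-10
c10: CDB Mul1=80 | r0:5,r1:-10,r2:-5,r3:-10

STATUS = VALUE 5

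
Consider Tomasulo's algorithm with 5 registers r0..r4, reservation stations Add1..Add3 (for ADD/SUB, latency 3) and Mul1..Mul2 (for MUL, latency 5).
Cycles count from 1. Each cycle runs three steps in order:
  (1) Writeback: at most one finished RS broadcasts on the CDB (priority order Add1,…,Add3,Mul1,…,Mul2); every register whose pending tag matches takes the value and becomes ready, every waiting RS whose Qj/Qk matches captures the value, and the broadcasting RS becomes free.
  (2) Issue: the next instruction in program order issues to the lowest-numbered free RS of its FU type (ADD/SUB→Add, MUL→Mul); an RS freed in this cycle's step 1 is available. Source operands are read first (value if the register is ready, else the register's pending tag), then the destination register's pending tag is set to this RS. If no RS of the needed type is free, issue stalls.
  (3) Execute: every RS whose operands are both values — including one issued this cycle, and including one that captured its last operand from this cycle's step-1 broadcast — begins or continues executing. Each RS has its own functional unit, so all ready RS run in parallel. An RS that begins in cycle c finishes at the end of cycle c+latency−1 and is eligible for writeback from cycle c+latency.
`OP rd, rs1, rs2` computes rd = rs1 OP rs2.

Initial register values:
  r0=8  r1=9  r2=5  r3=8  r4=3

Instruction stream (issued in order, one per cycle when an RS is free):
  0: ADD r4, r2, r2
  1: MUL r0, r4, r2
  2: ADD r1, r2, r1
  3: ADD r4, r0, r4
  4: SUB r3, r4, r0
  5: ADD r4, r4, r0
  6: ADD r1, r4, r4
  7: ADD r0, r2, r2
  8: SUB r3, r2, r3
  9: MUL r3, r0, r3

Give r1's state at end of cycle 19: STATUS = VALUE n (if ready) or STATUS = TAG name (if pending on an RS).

cycle 1: issue ADD r4<-Add1 // r0:8,r1:9,r2:5,r3:8,r4:Add1
cycle 2: issue MUL r0<-Mul1 // r0:Mul1,r1:9,r2:5,r3:8,r4:Add1
cycle 3: issue ADD r1<-Add2 // r0:Mul1,r1:Add2,r2:5,r3:8,r4:Add1
cycle 4: CDB Add1=10; issue ADD r4<-Add1 // r0:Mul1,r1:Add2,r2:5,r3:8,r4:Add1
cycle 5: issue SUB r3<-Add3 // r0:Mul1,r1:Add2,r2:5,r3:Add3,r4:Add1
cycle 6: CDB Add2=14; issue ADD r4<-Add2 // r0:Mul1,r1:14,r2:5,r3:Add3,r4:Add2
cycle 7: stall // r0:Mul1,r1:14,r2:5,r3:Add3,r4:Add2
cycle 8: stall // r0:Mul1,r1:14,r2:5,r3:Add3,r4:Add2
cycle 9: CDB Mul1=50; stall // r0:50,r1:14,r2:5,r3:Add3,r4:Add2
cycle 10: stall // r0:50,r1:14,r2:5,r3:Add3,r4:Add2
cycle 11: stall // r0:50,r1:14,r2:5,r3:Add3,r4:Add2
cycle 12: CDB Add1=60; issue ADD r1<-Add1 // r0:50,r1:Add1,r2:5,r3:Add3,r4:Add2
cycle 13: stall // r0:50,r1:Add1,r2:5,r3:Add3,r4:Add2
cycle 14: stall // r0:50,r1:Add1,r2:5,r3:Add3,r4:Add2
cycle 15: CDB Add2=110; issue ADD r0<-Add2 // r0:Add2,r1:Add1,r2:5,r3:Add3,r4:110
cycle 16: CDB Add3=10; issue SUB r3<-Add3 // r0:Add2,r1:Add1,r2:5,r3:Add3,r4:110
cycle 17: issue MUL r3<-Mul1 // r0:Add2,r1:Add1,r2:5,r3:Mul1,r4:110
cycle 18: CDB Add1=220 // r0:Add2,r1:220,r2:5,r3:Mul1,r4:110
cycle 19: CDB Add2=10 // r0:10,r1:220,r2:5,r3:Mul1,r4:110

STATUS = VALUE 220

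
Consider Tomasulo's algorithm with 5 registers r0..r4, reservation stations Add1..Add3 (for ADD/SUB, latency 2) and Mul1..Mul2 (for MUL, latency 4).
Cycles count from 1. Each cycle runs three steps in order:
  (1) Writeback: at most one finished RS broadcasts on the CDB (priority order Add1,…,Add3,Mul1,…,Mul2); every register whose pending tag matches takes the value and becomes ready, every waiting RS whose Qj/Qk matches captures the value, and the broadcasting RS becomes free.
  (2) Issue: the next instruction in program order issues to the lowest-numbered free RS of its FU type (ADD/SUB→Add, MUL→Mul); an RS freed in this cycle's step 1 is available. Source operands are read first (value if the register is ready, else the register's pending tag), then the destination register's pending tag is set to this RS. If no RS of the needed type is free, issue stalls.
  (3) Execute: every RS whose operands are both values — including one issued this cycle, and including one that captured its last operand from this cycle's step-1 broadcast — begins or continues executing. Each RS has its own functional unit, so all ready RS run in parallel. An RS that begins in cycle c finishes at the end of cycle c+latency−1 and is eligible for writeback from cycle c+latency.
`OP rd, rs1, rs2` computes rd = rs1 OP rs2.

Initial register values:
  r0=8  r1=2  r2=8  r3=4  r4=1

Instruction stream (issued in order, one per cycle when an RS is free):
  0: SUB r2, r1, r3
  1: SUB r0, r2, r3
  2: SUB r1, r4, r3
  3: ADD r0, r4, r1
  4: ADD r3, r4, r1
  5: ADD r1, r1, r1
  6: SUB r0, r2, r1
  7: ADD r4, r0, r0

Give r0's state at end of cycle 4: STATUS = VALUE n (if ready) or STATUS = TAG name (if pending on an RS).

cycle 1: issue SUB r2<-Add1 // r0:8,r1:2,r2:Add1,r3:4,r4:1
cycle 2: issue SUB r0<-Add2 // r0:Add2,r1:2,r2:Add1,r3:4,r4:1
cycle 3: CDB Add1=-2; issue SUB r1<-Add1 // r0:Add2,r1:Add1,r2:-2,r3:4,r4:1
cycle 4: issue ADD r0<-Add3 // r0:Add3,r1:Add1,r2:-2,r3:4,r4:1

STATUS = TAG Add3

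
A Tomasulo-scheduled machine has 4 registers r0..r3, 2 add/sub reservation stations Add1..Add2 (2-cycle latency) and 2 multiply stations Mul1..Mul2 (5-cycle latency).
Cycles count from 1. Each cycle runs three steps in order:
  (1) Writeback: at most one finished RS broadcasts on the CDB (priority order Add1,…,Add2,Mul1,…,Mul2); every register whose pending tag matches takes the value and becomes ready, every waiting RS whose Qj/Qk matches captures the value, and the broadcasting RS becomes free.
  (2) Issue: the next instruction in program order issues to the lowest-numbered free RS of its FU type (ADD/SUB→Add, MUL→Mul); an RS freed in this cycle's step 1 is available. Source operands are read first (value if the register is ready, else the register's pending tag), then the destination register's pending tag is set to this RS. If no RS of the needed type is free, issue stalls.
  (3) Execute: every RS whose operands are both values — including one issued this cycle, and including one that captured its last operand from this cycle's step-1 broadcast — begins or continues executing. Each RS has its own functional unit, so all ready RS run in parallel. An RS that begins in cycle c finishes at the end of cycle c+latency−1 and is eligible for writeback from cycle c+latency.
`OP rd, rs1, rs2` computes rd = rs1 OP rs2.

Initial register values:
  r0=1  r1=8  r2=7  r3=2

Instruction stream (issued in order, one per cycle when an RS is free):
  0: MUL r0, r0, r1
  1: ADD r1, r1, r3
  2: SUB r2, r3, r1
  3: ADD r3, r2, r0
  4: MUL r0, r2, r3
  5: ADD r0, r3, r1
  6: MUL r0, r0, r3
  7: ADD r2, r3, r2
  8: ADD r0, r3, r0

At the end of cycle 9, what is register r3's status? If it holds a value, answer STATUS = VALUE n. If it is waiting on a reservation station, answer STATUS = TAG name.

STATUS = VALUE 0

c1: issue MUL r0<-Mul1 | r0:Mul1,r1:8,r2:7,r3:2
c2: issue ADD r1<-Add1 | r0:Mul1,r1:Add1,r2:7,r3:2
c3: issue SUB r2<-Add2 | r0:Mul1,r1:Add1,r2:Add2,r3:2
c4: CDB Add1=10; issue ADD r3<-Add1 | r0:Mul1,r1:10,r2:Add2,r3:Add1
c5: issue MUL r0<-Mul2 | r0:Mul2,r1:10,r2:Add2,r3:Add1
c6: CDB Add2=-8; issue ADD r0<-Add2 | r0:Add2,r1:10,r2:-8,r3:Add1
c7: CDB Mul1=8; issue MUL r0<-Mul1 | r0:Mul1,r1:10,r2:-8,r3:Add1
c8: stall | r0:Mul1,r1:10,r2:-8,r3:Add1
c9: CDB Add1=0; issue ADD r2<-Add1 | r0:Mul1,r1:10,r2:Add1,r3:0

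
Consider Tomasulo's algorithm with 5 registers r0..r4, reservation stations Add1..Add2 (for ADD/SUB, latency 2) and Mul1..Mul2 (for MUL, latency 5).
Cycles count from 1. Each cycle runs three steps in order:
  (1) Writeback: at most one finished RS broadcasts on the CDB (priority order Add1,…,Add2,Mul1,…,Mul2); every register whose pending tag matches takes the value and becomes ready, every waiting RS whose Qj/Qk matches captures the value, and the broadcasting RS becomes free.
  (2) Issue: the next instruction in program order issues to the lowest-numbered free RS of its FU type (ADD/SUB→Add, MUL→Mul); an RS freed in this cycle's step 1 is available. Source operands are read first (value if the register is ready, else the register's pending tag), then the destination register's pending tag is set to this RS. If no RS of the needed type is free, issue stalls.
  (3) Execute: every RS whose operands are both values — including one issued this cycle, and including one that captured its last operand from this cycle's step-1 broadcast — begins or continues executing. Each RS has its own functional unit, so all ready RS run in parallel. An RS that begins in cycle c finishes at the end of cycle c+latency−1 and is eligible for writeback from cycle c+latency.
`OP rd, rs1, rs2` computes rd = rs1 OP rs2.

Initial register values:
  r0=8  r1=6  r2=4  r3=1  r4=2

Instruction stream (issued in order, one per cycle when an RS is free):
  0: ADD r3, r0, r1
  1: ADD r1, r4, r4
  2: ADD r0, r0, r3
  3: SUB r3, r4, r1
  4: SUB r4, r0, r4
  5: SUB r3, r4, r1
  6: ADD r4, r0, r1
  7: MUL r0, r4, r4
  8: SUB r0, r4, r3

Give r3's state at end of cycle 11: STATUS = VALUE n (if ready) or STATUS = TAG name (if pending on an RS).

STATUS = VALUE 16

c1: issue ADD r3<-Add1 | r0:8,r1:6,r2:4,r3:Add1,r4:2
c2: issue ADD r1<-Add2 | r0:8,r1:Add2,r2:4,r3:Add1,r4:2
c3: CDB Add1=14; issue ADD r0<-Add1 | r0:Add1,r1:Add2,r2:4,r3:14,r4:2
c4: CDB Add2=4; issue SUB r3<-Add2 | r0:Add1,r1:4,r2:4,r3:Add2,r4:2
c5: CDB Add1=22; issue SUB r4<-Add1 | r0:22,r1:4,r2:4,r3:Add2,r4:Add1
c6: CDB Add2=-2; issue SUB r3<-Add2 | r0:22,r1:4,r2:4,r3:Add2,r4:Add1
c7: CDB Add1=20; issue ADD r4<-Add1 | r0:22,r1:4,r2:4,r3:Add2,r4:Add1
c8: issue MUL r0<-Mul1 | r0:Mul1,r1:4,r2:4,r3:Add2,r4:Add1
c9: CDB Add1=26; issue SUB r0<-Add1 | r0:Add1,r1:4,r2:4,r3:Add2,r4:26
c10: CDB Add2=16 | r0:Add1,r1:4,r2:4,r3:16,r4:26
c11: - | r0:Add1,r1:4,r2:4,r3:16,r4:26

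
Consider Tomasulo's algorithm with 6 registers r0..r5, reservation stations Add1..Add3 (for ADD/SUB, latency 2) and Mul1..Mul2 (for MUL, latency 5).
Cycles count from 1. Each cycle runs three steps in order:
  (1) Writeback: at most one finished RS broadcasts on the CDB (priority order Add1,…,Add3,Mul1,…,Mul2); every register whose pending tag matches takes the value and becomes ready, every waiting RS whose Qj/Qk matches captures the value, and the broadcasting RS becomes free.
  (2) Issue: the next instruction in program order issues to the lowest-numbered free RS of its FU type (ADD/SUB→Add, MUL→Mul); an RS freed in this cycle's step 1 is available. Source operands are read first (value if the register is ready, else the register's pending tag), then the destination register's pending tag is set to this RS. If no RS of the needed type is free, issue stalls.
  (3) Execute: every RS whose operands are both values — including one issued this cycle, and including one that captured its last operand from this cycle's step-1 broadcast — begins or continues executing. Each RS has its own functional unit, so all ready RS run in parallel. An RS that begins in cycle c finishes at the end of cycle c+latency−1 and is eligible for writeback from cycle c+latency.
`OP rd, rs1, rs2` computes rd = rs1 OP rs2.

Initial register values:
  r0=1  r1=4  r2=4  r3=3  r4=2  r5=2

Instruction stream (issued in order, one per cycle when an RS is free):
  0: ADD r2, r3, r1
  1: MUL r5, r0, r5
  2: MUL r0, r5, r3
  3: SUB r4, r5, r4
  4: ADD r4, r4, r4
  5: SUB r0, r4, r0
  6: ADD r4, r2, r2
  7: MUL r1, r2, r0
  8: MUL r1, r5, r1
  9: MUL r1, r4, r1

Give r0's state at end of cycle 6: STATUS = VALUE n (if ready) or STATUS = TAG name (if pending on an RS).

STATUS = TAG Add3

cycle 1: issue ADD r2<-Add1 // r0:1,r1:4,r2:Add1,r3:3,r4:2,r5:2
cycle 2: issue MUL r5<-Mul1 // r0:1,r1:4,r2:Add1,r3:3,r4:2,r5:Mul1
cycle 3: CDB Add1=7; issue MUL r0<-Mul2 // r0:Mul2,r1:4,r2:7,r3:3,r4:2,r5:Mul1
cycle 4: issue SUB r4<-Add1 // r0:Mul2,r1:4,r2:7,r3:3,r4:Add1,r5:Mul1
cycle 5: issue ADD r4<-Add2 // r0:Mul2,r1:4,r2:7,r3:3,r4:Add2,r5:Mul1
cycle 6: issue SUB r0<-Add3 // r0:Add3,r1:4,r2:7,r3:3,r4:Add2,r5:Mul1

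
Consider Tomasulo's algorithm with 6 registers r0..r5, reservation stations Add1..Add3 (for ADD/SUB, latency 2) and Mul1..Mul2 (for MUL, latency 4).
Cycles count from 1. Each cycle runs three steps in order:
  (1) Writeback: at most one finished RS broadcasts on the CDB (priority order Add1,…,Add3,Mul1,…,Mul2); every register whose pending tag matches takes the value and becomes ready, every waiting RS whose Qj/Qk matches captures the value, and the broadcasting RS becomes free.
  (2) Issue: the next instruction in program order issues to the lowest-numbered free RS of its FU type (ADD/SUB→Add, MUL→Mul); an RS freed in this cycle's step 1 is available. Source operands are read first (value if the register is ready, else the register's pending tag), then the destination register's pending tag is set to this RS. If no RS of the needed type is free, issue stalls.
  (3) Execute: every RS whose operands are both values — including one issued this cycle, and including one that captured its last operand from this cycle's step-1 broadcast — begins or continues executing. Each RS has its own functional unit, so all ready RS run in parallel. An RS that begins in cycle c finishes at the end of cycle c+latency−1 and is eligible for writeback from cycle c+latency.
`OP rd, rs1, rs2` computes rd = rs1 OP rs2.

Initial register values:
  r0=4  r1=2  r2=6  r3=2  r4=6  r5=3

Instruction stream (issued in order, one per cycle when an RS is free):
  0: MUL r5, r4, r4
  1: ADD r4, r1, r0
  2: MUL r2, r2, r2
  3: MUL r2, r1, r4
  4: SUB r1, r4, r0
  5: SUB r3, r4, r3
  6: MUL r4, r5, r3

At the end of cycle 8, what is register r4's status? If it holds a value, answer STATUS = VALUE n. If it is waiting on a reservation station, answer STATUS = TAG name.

c1: issue MUL r5<-Mul1 | r0:4,r1:2,r2:6,r3:2,r4:6,r5:Mul1
c2: issue ADD r4<-Add1 | r0:4,r1:2,r2:6,r3:2,r4:Add1,r5:Mul1
c3: issue MUL r2<-Mul2 | r0:4,r1:2,r2:Mul2,r3:2,r4:Add1,r5:Mul1
c4: CDB Add1=6; stall | r0:4,r1:2,r2:Mul2,r3:2,r4:6,r5:Mul1
c5: CDB Mul1=36; issue MUL r2<-Mul1 | r0:4,r1:2,r2:Mul1,r3:2,r4:6,r5:36
c6: issue SUB r1<-Add1 | r0:4,r1:Add1,r2:Mul1,r3:2,r4:6,r5:36
c7: CDB Mul2=36; issue SUB r3<-Add2 | r0:4,r1:Add1,r2:Mul1,r3:Add2,r4:6,r5:36
c8: CDB Add1=2; issue MUL r4<-Mul2 | r0:4,r1:2,r2:Mul1,r3:Add2,r4:Mul2,r5:36

STATUS = TAG Mul2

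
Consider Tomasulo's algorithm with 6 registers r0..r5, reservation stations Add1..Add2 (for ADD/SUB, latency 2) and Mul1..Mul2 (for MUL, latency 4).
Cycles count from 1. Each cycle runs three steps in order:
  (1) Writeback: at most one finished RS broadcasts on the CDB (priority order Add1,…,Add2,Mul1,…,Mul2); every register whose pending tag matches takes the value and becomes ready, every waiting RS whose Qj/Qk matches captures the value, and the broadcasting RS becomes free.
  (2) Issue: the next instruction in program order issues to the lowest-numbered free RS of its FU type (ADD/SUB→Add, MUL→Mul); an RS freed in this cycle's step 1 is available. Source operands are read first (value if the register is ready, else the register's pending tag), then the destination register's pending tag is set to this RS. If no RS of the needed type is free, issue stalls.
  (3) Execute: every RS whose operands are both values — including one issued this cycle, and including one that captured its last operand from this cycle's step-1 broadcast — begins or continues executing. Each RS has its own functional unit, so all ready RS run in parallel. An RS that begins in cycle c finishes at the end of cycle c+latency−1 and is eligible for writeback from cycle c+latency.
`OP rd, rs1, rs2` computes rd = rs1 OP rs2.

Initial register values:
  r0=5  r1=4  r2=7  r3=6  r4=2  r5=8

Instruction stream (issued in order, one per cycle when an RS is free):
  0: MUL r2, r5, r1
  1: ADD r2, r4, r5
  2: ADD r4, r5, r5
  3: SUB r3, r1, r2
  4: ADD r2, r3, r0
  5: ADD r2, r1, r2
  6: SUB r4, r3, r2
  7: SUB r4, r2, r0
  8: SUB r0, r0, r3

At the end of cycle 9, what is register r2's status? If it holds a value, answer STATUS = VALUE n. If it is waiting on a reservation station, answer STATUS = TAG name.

cycle 1: issue MUL r2<-Mul1 // r0:5,r1:4,r2:Mul1,r3:6,r4:2,r5:8
cycle 2: issue ADD r2<-Add1 // r0:5,r1:4,r2:Add1,r3:6,r4:2,r5:8
cycle 3: issue ADD r4<-Add2 // r0:5,r1:4,r2:Add1,r3:6,r4:Add2,r5:8
cycle 4: CDB Add1=10; issue SUB r3<-Add1 // r0:5,r1:4,r2:10,r3:Add1,r4:Add2,r5:8
cycle 5: CDB Add2=16; issue ADD r2<-Add2 // r0:5,r1:4,r2:Add2,r3:Add1,r4:16,r5:8
cycle 6: CDB Add1=-6; issue ADD r2<-Add1 // r0:5,r1:4,r2:Add1,r3:-6,r4:16,r5:8
cycle 7: CDB Mul1=32; stall // r0:5,r1:4,r2:Add1,r3:-6,r4:16,r5:8
cycle 8: CDB Add2=-1; issue SUB r4<-Add2 // r0:5,r1:4,r2:Add1,r3:-6,r4:Add2,r5:8
cycle 9: stall // r0:5,r1:4,r2:Add1,r3:-6,r4:Add2,r5:8

STATUS = TAG Add1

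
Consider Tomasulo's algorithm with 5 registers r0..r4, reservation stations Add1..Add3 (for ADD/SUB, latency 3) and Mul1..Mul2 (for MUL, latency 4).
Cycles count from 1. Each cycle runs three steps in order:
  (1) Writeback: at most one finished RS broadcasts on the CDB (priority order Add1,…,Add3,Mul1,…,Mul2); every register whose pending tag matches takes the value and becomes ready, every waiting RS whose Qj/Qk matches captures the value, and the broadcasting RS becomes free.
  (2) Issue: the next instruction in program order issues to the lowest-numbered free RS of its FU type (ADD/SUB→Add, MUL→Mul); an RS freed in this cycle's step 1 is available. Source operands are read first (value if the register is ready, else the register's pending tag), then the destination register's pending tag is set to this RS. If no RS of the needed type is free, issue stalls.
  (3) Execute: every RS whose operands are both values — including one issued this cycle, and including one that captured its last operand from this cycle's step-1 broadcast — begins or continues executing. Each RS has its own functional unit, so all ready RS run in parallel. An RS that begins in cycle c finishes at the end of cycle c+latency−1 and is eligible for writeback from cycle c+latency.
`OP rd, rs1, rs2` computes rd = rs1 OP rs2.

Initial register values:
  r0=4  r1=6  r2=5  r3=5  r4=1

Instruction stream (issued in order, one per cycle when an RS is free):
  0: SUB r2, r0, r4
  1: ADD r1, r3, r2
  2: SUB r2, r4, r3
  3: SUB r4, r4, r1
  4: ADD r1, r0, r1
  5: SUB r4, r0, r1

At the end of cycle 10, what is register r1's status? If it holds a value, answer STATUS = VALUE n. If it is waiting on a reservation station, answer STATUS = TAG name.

STATUS = TAG Add3

c1: issue SUB r2<-Add1 | r0:4,r1:6,r2:Add1,r3:5,r4:1
c2: issue ADD r1<-Add2 | r0:4,r1:Add2,r2:Add1,r3:5,r4:1
c3: issue SUB r2<-Add3 | r0:4,r1:Add2,r2:Add3,r3:5,r4:1
c4: CDB Add1=3; issue SUB r4<-Add1 | r0:4,r1:Add2,r2:Add3,r3:5,r4:Add1
c5: stall | r0:4,r1:Add2,r2:Add3,r3:5,r4:Add1
c6: CDB Add3=-4; issue ADD r1<-Add3 | r0:4,r1:Add3,r2:-4,r3:5,r4:Add1
c7: CDB Add2=8; issue SUB r4<-Add2 | r0:4,r1:Add3,r2:-4,r3:5,r4:Add2
c8: - | r0:4,r1:Add3,r2:-4,r3:5,r4:Add2
c9: - | r0:4,r1:Add3,r2:-4,r3:5,r4:Add2
c10: CDB Add1=-7 | r0:4,r1:Add3,r2:-4,r3:5,r4:Add2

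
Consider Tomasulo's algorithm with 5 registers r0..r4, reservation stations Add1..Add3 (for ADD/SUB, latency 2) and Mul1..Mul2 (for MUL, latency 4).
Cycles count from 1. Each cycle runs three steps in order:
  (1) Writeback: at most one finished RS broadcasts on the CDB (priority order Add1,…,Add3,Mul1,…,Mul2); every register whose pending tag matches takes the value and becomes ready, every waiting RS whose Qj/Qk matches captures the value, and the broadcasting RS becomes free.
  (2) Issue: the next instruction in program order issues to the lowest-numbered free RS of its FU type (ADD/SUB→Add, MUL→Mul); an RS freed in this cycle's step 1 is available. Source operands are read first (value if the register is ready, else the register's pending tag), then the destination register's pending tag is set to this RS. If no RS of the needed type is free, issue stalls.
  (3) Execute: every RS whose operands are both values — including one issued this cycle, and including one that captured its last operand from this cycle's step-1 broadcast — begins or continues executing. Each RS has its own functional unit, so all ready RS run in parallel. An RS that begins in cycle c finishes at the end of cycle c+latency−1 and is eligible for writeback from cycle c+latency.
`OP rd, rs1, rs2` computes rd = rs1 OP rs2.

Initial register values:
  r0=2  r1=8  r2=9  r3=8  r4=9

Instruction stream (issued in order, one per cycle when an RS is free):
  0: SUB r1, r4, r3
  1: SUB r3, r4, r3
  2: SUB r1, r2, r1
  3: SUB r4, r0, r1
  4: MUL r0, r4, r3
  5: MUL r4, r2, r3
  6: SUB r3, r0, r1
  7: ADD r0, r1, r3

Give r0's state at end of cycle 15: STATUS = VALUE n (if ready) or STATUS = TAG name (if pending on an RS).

STATUS = VALUE -6

  c1: issue SUB r1<-Add1  regs: r0:2,r1:Add1,r2:9,r3:8,r4:9
  c2: issue SUB r3<-Add2  regs: r0:2,r1:Add1,r2:9,r3:Add2,r4:9
  c3: CDB Add1=1; issue SUB r1<-Add1  regs: r0:2,r1:Add1,r2:9,r3:Add2,r4:9
  c4: CDB Add2=1; issue SUB r4<-Add2  regs: r0:2,r1:Add1,r2:9,r3:1,r4:Add2
  c5: CDB Add1=8; issue MUL r0<-Mul1  regs: r0:Mul1,r1:8,r2:9,r3:1,r4:Add2
  c6: issue MUL r4<-Mul2  regs: r0:Mul1,r1:8,r2:9,r3:1,r4:Mul2
  c7: CDB Add2=-6; issue SUB r3<-Add1  regs: r0:Mul1,r1:8,r2:9,r3:Add1,r4:Mul2
  c8: issue ADD r0<-Add2  regs: r0:Add2,r1:8,r2:9,r3:Add1,r4:Mul2
  c9: -  regs: r0:Add2,r1:8,r2:9,r3:Add1,r4:Mul2
  c10: CDB Mul2=9  regs: r0:Add2,r1:8,r2:9,r3:Add1,r4:9
  c11: CDB Mul1=-6  regs: r0:Add2,r1:8,r2:9,r3:Add1,r4:9
  c12: -  regs: r0:Add2,r1:8,r2:9,r3:Add1,r4:9
  c13: CDB Add1=-14  regs: r0:Add2,r1:8,r2:9,r3:-14,r4:9
  c14: -  regs: r0:Add2,r1:8,r2:9,r3:-14,r4:9
  c15: CDB Add2=-6  regs: r0:-6,r1:8,r2:9,r3:-14,r4:9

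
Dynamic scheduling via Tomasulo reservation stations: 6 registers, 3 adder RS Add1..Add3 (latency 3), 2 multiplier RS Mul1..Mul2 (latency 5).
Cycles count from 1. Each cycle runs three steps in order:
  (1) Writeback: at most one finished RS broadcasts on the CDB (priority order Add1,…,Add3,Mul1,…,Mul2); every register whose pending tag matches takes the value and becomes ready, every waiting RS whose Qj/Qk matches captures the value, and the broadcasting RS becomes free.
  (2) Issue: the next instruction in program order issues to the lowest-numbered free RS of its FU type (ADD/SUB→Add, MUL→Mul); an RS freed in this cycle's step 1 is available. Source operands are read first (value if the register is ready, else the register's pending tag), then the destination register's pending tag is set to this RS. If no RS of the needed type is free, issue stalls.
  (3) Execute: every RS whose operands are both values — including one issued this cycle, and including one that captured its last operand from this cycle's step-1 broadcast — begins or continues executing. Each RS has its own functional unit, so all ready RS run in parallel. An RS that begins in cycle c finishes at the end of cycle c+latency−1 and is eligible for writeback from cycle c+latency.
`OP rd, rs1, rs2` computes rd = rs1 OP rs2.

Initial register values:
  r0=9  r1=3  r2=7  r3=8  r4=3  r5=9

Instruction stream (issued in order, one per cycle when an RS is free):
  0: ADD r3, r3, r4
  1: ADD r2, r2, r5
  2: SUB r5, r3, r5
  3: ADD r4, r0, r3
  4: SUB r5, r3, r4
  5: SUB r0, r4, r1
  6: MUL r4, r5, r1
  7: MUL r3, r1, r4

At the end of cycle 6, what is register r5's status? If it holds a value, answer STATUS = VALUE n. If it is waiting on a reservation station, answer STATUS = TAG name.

cycle 1: issue ADD r3<-Add1 // r0:9,r1:3,r2:7,r3:Add1,r4:3,r5:9
cycle 2: issue ADD r2<-Add2 // r0:9,r1:3,r2:Add2,r3:Add1,r4:3,r5:9
cycle 3: issue SUB r5<-Add3 // r0:9,r1:3,r2:Add2,r3:Add1,r4:3,r5:Add3
cycle 4: CDB Add1=11; issue ADD r4<-Add1 // r0:9,r1:3,r2:Add2,r3:11,r4:Add1,r5:Add3
cycle 5: CDB Add2=16; issue SUB r5<-Add2 // r0:9,r1:3,r2:16,r3:11,r4:Add1,r5:Add2
cycle 6: stall // r0:9,r1:3,r2:16,r3:11,r4:Add1,r5:Add2

STATUS = TAG Add2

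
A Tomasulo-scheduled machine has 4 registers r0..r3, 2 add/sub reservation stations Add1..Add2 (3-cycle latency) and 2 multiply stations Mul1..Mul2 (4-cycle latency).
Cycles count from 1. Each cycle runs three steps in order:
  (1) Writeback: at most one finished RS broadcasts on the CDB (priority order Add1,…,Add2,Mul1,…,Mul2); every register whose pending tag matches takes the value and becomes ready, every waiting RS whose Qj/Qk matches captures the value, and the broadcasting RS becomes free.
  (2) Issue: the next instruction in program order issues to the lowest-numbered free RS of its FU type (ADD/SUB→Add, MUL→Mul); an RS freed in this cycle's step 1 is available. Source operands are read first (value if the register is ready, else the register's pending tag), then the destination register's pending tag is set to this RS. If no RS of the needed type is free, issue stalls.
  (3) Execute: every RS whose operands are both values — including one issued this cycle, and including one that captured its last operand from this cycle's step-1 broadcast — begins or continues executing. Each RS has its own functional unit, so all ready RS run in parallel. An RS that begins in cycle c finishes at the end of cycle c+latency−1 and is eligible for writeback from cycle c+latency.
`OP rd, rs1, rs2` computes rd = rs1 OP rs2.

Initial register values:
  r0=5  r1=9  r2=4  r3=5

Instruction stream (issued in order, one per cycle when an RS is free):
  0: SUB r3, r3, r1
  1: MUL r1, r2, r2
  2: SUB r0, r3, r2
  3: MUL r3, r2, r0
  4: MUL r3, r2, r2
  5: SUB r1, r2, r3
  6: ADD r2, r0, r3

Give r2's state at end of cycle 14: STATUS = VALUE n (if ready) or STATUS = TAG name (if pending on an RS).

c1: issue SUB r3<-Add1 | r0:5,r1:9,r2:4,r3:Add1
c2: issue MUL r1<-Mul1 | r0:5,r1:Mul1,r2:4,r3:Add1
c3: issue SUB r0<-Add2 | r0:Add2,r1:Mul1,r2:4,r3:Add1
c4: CDB Add1=-4; issue MUL r3<-Mul2 | r0:Add2,r1:Mul1,r2:4,r3:Mul2
c5: stall | r0:Add2,r1:Mul1,r2:4,r3:Mul2
c6: CDB Mul1=16; issue MUL r3<-Mul1 | r0:Add2,r1:16,r2:4,r3:Mul1
c7: CDB Add2=-8; issue SUB r1<-Add1 | r0:-8,r1:Add1,r2:4,r3:Mul1
c8: issue ADD r2<-Add2 | r0:-8,r1:Add1,r2:Add2,r3:Mul1
c9: - | r0:-8,r1:Add1,r2:Add2,r3:Mul1
c10: CDB Mul1=16 | r0:-8,r1:Add1,r2:Add2,r3:16
c11: CDB Mul2=-32 | r0:-8,r1:Add1,r2:Add2,r3:16
c12: - | r0:-8,r1:Add1,r2:Add2,r3:16
c13: CDB Add1=-12 | r0:-8,r1:-12,r2:Add2,r3:16
c14: CDB Add2=8 | r0:-8,r1:-12,r2:8,r3:16

STATUS = VALUE 8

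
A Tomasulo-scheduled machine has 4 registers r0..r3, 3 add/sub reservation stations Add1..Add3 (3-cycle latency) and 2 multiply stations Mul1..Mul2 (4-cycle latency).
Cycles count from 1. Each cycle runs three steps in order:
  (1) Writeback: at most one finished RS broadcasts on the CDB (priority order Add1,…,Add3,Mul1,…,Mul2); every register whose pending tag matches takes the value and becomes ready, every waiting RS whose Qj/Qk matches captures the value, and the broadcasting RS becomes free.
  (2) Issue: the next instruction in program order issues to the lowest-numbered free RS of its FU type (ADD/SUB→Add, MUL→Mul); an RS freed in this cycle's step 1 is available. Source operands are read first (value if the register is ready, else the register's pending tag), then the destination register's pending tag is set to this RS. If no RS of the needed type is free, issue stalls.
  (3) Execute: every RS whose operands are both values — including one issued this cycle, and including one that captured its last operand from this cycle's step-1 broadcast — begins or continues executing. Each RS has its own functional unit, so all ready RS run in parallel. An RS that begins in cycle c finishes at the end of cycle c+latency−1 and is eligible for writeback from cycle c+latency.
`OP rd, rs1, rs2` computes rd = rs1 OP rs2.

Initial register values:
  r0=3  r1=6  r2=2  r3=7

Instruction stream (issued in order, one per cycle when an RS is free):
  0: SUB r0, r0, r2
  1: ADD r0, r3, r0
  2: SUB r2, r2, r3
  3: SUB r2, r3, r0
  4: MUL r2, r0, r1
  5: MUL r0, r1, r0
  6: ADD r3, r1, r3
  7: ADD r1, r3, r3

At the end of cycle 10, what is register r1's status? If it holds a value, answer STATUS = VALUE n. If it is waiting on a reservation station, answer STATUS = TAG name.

  c1: issue SUB r0<-Add1  regs: r0:Add1,r1:6,r2:2,r3:7
  c2: issue ADD r0<-Add2  regs: r0:Add2,r1:6,r2:2,r3:7
  c3: issue SUB r2<-Add3  regs: r0:Add2,r1:6,r2:Add3,r3:7
  c4: CDB Add1=1; issue SUB r2<-Add1  regs: r0:Add2,r1:6,r2:Add1,r3:7
  c5: issue MUL r2<-Mul1  regs: r0:Add2,r1:6,r2:Mul1,r3:7
  c6: CDB Add3=-5; issue MUL r0<-Mul2  regs: r0:Mul2,r1:6,r2:Mul1,r3:7
  c7: CDB Add2=8; issue ADD r3<-Add2  regs: r0:Mul2,r1:6,r2:Mul1,r3:Add2
  c8: issue ADD r1<-Add3  regs: r0:Mul2,r1:Add3,r2:Mul1,r3:Add2
  c9: -  regs: r0:Mul2,r1:Add3,r2:Mul1,r3:Add2
  c10: CDB Add1=-1  regs: r0:Mul2,r1:Add3,r2:Mul1,r3:Add2

STATUS = TAG Add3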